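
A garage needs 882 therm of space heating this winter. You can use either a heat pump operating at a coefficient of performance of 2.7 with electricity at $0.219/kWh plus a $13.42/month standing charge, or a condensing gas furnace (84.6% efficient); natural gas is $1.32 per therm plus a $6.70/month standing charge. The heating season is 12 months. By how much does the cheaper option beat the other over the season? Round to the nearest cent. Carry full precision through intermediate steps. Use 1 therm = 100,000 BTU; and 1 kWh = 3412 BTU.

Heat load = 882 therm × 100,000 = 88,200,000 BTU
Gas: input = 88,200,000 / 0.846 = 104,255,319 BTU = 1,043 therm → 1,043 × $1.32 = $1,376.17; + 12 × $6.70 standing = $1,456.57
Heat pump: 88,200,000 BTU / 3412 = 25,850 kWh heat; / 2.7 = 9,574 kWh in → × $0.219 = $2,096.72; + 12 × $13.42 standing = $2,257.76
Difference = |$1,456.57 − $2,257.76| = $801.19

$801.19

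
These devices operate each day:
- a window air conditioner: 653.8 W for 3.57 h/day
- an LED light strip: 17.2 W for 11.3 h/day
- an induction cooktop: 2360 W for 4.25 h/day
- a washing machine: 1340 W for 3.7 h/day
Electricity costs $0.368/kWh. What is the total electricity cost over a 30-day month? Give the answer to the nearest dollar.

$193

window air conditioner: 653.8 W × 3.57 h × 30 d = 70,022 Wh = 70.02 kWh
LED light strip: 17.2 W × 11.3 h × 30 d = 5,831 Wh = 5.831 kWh
induction cooktop: 2360 W × 4.25 h × 30 d = 300,900 Wh = 300.9 kWh
washing machine: 1340 W × 3.7 h × 30 d = 148,740 Wh = 148.7 kWh
Total energy = 70.02 + 5.831 + 300.9 + 148.7 = 525.5 kWh
Cost = 525.5 kWh × $0.368 = $193.38 ≈ $193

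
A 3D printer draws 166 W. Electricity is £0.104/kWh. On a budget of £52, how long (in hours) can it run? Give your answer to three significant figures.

3010 h

Energy budget = £52 / £0.104 per kWh = 500 kWh = 500,000 Wh
Runtime = 500,000 Wh / 166 W = 3,012 h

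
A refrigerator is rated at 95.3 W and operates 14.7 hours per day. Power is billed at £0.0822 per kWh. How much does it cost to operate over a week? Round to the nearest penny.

Energy = 95.3 W × 14.7 h/day × 7 days = 9,806 Wh = 9.806 kWh
Cost = 9.806 kWh × £0.0822/kWh = £0.81

£0.81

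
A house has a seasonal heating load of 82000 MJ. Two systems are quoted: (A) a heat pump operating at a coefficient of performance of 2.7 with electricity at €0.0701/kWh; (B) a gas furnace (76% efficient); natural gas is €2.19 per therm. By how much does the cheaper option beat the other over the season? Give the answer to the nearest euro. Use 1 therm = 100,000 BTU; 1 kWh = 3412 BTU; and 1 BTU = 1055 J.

Heat load = 82000 MJ = 82,000,000,000 J / 1055 = 77,725,118 BTU
Gas: input = 77,725,118 / 0.76 = 102,269,893 BTU = 1,023 therm → 1,023 × €2.19 = €2,239.71
Heat pump: 77,725,118 BTU / 3412 = 22,780 kWh heat; / 2.7 = 8,437 kWh in → × €0.0701 = €591.43
Difference = |€2,239.71 − €591.43| = €1,648.28 ≈ €1648

€1648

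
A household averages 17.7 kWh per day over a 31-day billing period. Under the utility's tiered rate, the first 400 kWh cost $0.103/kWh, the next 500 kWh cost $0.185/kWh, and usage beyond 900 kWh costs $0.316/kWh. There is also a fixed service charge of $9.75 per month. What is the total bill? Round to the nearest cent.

Usage = 17.7 kWh/day × 31 days = 548.7 kWh
First 400 kWh × $0.103 = $41.20
Next 148.7 kWh × $0.185 = $27.51
Remaining tier: 0 kWh (not reached)
Energy charge = $68.71; + service $9.75 = $78.46

$78.46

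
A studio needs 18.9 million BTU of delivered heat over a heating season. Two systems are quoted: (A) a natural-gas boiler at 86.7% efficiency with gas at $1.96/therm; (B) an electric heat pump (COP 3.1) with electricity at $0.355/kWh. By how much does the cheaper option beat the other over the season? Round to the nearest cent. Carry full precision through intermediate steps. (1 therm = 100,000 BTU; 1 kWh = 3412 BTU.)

$207.07

Heat load = 18.9 × 10⁶ BTU = 18,900,000 BTU
Gas: input = 18,900,000 / 0.867 = 21,799,308 BTU = 218 therm → 218 × $1.96 = $427.27
Heat pump: 18,900,000 BTU / 3412 = 5,539 kWh heat; / 3.1 = 1,787 kWh in → × $0.355 = $634.34
Difference = |$427.27 − $634.34| = $207.07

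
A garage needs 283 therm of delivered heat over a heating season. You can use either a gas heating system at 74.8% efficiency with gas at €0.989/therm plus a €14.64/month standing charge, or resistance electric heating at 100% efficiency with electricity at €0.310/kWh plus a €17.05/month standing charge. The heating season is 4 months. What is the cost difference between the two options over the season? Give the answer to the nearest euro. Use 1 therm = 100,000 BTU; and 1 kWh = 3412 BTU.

€2207

Heat load = 283 therm × 100,000 = 28,300,000 BTU
Gas: input = 28,300,000 / 0.748 = 37,834,225 BTU = 378.3 therm → 378.3 × €0.989 = €374.18; + 4 × €14.64 standing = €432.74
Electric: 28,300,000 BTU / 3412 = 8,294 kWh → × €0.310 = €2,571.22; + 4 × €17.05 standing = €2,639.42
Difference = |€432.74 − €2,639.42| = €2,206.68 ≈ €2207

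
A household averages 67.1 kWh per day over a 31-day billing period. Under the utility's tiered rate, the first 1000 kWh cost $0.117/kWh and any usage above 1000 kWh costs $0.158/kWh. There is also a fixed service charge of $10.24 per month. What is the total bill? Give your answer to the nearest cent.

$297.90

Usage = 67.1 kWh/day × 31 days = 2080.1 kWh
First 1000 kWh × $0.117 = $117.00
Remaining 1080.1 kWh × $0.158 = $170.66
Energy charge = $287.66; + service $10.24 = $297.90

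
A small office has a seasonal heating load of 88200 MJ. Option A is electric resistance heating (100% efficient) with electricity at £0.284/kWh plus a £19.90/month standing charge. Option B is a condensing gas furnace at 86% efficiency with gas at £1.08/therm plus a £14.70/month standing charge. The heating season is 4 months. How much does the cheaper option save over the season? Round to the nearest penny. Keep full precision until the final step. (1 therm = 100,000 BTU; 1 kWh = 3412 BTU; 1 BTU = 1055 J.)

Heat load = 88200 MJ = 88,200,000,000 J / 1055 = 83,601,896 BTU
Gas: input = 83,601,896 / 0.86 = 97,211,507 BTU = 972.1 therm → 972.1 × £1.08 = £1,049.88; + 4 × £14.70 standing = £1,108.68
Electric: 83,601,896 BTU / 3412 = 24,500 kWh → × £0.284 = £6,958.66; + 4 × £19.90 standing = £7,038.26
Difference = |£1,108.68 − £7,038.26| = £5,929.57

£5929.57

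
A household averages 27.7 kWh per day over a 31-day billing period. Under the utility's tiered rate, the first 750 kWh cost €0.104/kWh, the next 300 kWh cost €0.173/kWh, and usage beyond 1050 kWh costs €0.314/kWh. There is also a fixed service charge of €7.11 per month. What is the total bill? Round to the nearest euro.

Usage = 27.7 kWh/day × 31 days = 858.7 kWh
First 750 kWh × €0.104 = €78.00
Next 108.7 kWh × €0.173 = €18.81
Remaining tier: 0 kWh (not reached)
Energy charge = €96.81; + service €7.11 = €103.92 ≈ €104

€104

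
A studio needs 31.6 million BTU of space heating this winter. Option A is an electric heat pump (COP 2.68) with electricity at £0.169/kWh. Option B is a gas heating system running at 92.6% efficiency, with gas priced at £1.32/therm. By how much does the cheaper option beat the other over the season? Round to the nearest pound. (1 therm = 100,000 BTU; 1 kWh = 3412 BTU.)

Heat load = 31.6 × 10⁶ BTU = 31,600,000 BTU
Gas: input = 31,600,000 / 0.926 = 34,125,270 BTU = 341.3 therm → 341.3 × £1.32 = £450.45
Heat pump: 31,600,000 BTU / 3412 = 9,261 kWh heat; / 2.68 = 3,456 kWh in → × £0.169 = £584.02
Difference = |£450.45 − £584.02| = £133.57 ≈ £134

£134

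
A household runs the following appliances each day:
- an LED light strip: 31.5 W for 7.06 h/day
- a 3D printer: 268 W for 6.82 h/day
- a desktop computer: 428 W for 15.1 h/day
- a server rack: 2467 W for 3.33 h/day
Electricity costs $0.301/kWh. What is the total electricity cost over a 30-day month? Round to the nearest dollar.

LED light strip: 31.5 W × 7.06 h × 30 d = 6,672 Wh = 6.672 kWh
3D printer: 268 W × 6.82 h × 30 d = 54,833 Wh = 54.83 kWh
desktop computer: 428 W × 15.1 h × 30 d = 193,884 Wh = 193.9 kWh
server rack: 2467 W × 3.33 h × 30 d = 246,453 Wh = 246.5 kWh
Total energy = 6.672 + 54.83 + 193.9 + 246.5 = 501.8 kWh
Cost = 501.8 kWh × $0.301 = $151.05 ≈ $151

$151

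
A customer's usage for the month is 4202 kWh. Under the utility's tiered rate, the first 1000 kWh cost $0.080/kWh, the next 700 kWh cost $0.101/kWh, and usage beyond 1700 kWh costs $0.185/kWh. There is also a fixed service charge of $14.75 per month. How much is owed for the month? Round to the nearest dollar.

First 1000 kWh × $0.080 = $80.00
Next 700 kWh × $0.101 = $70.70
Remaining 2502 kWh × $0.185 = $462.87
Energy charge = $613.57; + service $14.75 = $628.32 ≈ $628

$628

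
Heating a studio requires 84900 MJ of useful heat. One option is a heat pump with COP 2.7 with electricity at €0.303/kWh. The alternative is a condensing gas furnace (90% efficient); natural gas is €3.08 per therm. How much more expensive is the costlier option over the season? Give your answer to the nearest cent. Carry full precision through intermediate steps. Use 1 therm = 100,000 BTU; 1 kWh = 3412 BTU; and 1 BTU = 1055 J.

Heat load = 84900 MJ = 84,900,000,000 J / 1055 = 80,473,934 BTU
Gas: input = 80,473,934 / 0.90 = 89,415,482 BTU = 894.2 therm → 894.2 × €3.08 = €2,754.00
Heat pump: 80,473,934 BTU / 3412 = 23,590 kWh heat; / 2.7 = 8,735 kWh in → × €0.303 = €2,646.82
Difference = |€2,754.00 − €2,646.82| = €107.17

€107.17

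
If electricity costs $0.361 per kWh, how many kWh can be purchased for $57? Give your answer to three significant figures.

$57 / $0.361 per kWh = 157.9 kWh

158 kWh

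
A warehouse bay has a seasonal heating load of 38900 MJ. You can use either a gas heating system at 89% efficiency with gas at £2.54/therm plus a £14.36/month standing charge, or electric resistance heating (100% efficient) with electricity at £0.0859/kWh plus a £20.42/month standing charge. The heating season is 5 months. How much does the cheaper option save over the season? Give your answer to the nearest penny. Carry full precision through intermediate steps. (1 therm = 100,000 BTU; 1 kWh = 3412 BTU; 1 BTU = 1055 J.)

£93.72

Heat load = 38900 MJ = 38,900,000,000 J / 1055 = 36,872,038 BTU
Gas: input = 36,872,038 / 0.89 = 41,429,256 BTU = 414.3 therm → 414.3 × £2.54 = £1,052.30; + 5 × £14.36 standing = £1,124.10
Electric: 36,872,038 BTU / 3412 = 10,810 kWh → × £0.0859 = £928.28; + 5 × £20.42 standing = £1,030.38
Difference = |£1,124.10 − £1,030.38| = £93.72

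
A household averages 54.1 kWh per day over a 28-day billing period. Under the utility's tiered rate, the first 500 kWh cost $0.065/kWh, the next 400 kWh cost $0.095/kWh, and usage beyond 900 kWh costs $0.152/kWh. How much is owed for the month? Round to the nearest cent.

Usage = 54.1 kWh/day × 28 days = 1514.8 kWh
First 500 kWh × $0.065 = $32.50
Next 400 kWh × $0.095 = $38.00
Remaining 614.8 kWh × $0.152 = $93.45
Total = $163.95

$163.95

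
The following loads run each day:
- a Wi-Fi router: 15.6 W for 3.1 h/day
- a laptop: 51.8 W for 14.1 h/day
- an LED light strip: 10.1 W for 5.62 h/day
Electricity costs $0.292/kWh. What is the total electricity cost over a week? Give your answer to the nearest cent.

Wi-Fi router: 15.6 W × 3.1 h × 7 d = 339 Wh = 0.3385 kWh
laptop: 51.8 W × 14.1 h × 7 d = 5,113 Wh = 5.113 kWh
LED light strip: 10.1 W × 5.62 h × 7 d = 397 Wh = 0.3973 kWh
Total energy = 0.3385 + 5.113 + 0.3973 = 5.849 kWh
Cost = 5.849 kWh × $0.292 = $1.71

$1.71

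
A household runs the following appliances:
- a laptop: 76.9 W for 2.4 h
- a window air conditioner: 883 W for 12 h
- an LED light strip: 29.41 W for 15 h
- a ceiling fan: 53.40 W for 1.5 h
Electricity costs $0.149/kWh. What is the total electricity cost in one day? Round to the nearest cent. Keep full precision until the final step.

laptop: 76.9 W × 2.4 h = 185 Wh = 0.1846 kWh
window air conditioner: 883 W × 12 h = 10,596 Wh = 10.6 kWh
LED light strip: 29.41 W × 15 h = 441 Wh = 0.4411 kWh
ceiling fan: 53.40 W × 1.5 h = 80 Wh = 0.0801 kWh
Total energy = 0.1846 + 10.6 + 0.4411 + 0.0801 = 11.3 kWh
Cost = 11.3 kWh × $0.149 = $1.68

$1.68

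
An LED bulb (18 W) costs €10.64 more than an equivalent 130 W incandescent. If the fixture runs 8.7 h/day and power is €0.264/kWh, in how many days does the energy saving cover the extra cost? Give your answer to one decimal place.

41.4 days

Power saved = 130 − 18 = 112 W
Daily energy saved = 112 W × 8.7 h = 974.4 Wh = 0.9744 kWh
Daily savings = 0.9744 × €0.264 = €0.2572
Payback = €10.64 / €0.2572 per day = 41.36 days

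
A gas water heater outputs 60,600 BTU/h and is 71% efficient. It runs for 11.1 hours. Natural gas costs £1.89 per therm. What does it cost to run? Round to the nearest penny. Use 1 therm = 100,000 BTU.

Heat delivered = 60,600 BTU/h × 11.1 h = 672,660 BTU
Gas input = 672,660 / 0.71 = 947,408 BTU
= 947,408 / 100,000 = 9.474 therm
Cost = 9.474 × £1.89/therm = £17.91

£17.91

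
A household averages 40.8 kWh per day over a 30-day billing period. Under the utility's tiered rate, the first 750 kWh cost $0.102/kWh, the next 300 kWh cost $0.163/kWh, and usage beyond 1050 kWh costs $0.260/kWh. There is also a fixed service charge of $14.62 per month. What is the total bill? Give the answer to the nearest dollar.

Usage = 40.8 kWh/day × 30 days = 1224 kWh
First 750 kWh × $0.102 = $76.50
Next 300 kWh × $0.163 = $48.90
Remaining 174 kWh × $0.260 = $45.24
Energy charge = $170.64; + service $14.62 = $185.26 ≈ $185

$185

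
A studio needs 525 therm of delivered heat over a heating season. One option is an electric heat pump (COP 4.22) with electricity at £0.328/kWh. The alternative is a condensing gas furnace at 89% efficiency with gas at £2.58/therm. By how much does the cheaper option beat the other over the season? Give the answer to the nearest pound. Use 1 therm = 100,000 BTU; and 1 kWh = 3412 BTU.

Heat load = 525 therm × 100,000 = 52,500,000 BTU
Gas: input = 52,500,000 / 0.89 = 58,988,764 BTU = 589.9 therm → 589.9 × £2.58 = £1,521.91
Heat pump: 52,500,000 BTU / 3412 = 15,390 kWh heat; / 4.22 = 3,646 kWh in → × £0.328 = £1,195.95
Difference = |£1,521.91 − £1,195.95| = £325.96 ≈ £326

£326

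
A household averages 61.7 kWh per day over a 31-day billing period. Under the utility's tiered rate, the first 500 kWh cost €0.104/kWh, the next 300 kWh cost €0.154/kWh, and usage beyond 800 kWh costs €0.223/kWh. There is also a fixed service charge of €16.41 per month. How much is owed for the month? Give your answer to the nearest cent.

Usage = 61.7 kWh/day × 31 days = 1912.7 kWh
First 500 kWh × €0.104 = €52.00
Next 300 kWh × €0.154 = €46.20
Remaining 1112.7 kWh × €0.223 = €248.13
Energy charge = €346.33; + service €16.41 = €362.74

€362.74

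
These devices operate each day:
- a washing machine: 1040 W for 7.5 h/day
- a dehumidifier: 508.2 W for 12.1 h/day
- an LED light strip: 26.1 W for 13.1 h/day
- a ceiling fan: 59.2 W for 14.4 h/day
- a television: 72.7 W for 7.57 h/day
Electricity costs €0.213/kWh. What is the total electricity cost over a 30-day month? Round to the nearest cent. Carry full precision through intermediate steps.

€100.28

washing machine: 1040 W × 7.5 h × 30 d = 234,000 Wh = 234 kWh
dehumidifier: 508.2 W × 12.1 h × 30 d = 184,477 Wh = 184.5 kWh
LED light strip: 26.1 W × 13.1 h × 30 d = 10,257 Wh = 10.26 kWh
ceiling fan: 59.2 W × 14.4 h × 30 d = 25,574 Wh = 25.57 kWh
television: 72.7 W × 7.57 h × 30 d = 16,510 Wh = 16.51 kWh
Total energy = 234 + 184.5 + 10.26 + 25.57 + 16.51 = 470.8 kWh
Cost = 470.8 kWh × €0.213 = €100.28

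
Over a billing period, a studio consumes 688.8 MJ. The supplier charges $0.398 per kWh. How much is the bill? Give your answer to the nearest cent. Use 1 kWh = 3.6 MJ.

$76.15

688.8 MJ × (0.27778 kWh/MJ) = 191.3 kWh
Cost = 191.3 kWh × $0.398/kWh = $76.15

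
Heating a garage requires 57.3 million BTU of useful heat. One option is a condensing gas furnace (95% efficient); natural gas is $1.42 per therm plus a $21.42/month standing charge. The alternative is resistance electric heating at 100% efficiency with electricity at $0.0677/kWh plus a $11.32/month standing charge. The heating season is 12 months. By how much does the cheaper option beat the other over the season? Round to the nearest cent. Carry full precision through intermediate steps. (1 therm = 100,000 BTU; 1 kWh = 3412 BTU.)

$159.25

Heat load = 57.3 × 10⁶ BTU = 57,300,000 BTU
Gas: input = 57,300,000 / 0.95 = 60,315,789 BTU = 603.2 therm → 603.2 × $1.42 = $856.48; + 12 × $21.42 standing = $1,113.52
Electric: 57,300,000 BTU / 3412 = 16,790 kWh → × $0.0677 = $1,136.93; + 12 × $11.32 standing = $1,272.77
Difference = |$1,113.52 − $1,272.77| = $159.25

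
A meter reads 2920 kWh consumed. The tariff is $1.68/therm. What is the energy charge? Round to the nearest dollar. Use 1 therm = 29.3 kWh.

2920 kWh × (0.03413 therm/kWh) = 99.66 therm
Cost = 99.66 therm × $1.68/therm = $167.43 ≈ $167

$167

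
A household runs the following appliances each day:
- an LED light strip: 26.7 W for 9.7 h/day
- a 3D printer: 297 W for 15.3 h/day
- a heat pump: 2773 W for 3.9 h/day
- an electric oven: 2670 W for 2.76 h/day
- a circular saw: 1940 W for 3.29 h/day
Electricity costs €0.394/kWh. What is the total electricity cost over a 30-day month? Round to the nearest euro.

€347

LED light strip: 26.7 W × 9.7 h × 30 d = 7,770 Wh = 7.77 kWh
3D printer: 297 W × 15.3 h × 30 d = 136,323 Wh = 136.3 kWh
heat pump: 2773 W × 3.9 h × 30 d = 324,441 Wh = 324.4 kWh
electric oven: 2670 W × 2.76 h × 30 d = 221,076 Wh = 221.1 kWh
circular saw: 1940 W × 3.29 h × 30 d = 191,478 Wh = 191.5 kWh
Total energy = 7.77 + 136.3 + 324.4 + 221.1 + 191.5 = 881.1 kWh
Cost = 881.1 kWh × €0.394 = €347.15 ≈ €347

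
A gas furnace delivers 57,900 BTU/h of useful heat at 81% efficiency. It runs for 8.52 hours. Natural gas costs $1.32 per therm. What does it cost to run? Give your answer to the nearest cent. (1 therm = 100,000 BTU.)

$8.04

Heat delivered = 57,900 BTU/h × 8.52 h = 493,308 BTU
Gas input = 493,308 / 0.81 = 609,022 BTU
= 609,022 / 100,000 = 6.09 therm
Cost = 6.09 × $1.32/therm = $8.04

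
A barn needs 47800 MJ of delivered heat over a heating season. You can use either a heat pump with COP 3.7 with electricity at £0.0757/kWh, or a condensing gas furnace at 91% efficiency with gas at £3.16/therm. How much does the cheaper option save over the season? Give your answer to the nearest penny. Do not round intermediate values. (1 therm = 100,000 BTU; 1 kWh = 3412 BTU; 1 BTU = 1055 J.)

£1301.65

Heat load = 47800 MJ = 47,800,000,000 J / 1055 = 45,308,057 BTU
Gas: input = 45,308,057 / 0.91 = 49,789,073 BTU = 497.9 therm → 497.9 × £3.16 = £1,573.33
Heat pump: 45,308,057 BTU / 3412 = 13,280 kWh heat; / 3.7 = 3,589 kWh in → × £0.0757 = £271.68
Difference = |£1,573.33 − £271.68| = £1,301.65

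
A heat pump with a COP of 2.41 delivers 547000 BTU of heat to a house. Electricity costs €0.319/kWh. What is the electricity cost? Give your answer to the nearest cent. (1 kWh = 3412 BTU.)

Heat delivered = 547,000 BTU / 3412 = 160.3 kWh
Electrical input = 160.3 kWh / 2.41 = 66.52 kWh
Cost = 66.52 × €0.319/kWh = €21.22

€21.22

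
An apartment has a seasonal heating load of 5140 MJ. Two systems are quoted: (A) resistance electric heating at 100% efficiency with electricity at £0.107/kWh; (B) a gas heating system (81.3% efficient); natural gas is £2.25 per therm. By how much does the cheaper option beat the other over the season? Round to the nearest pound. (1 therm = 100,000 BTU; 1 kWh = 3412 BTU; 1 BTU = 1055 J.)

£18

Heat load = 5140 MJ = 5,140,000,000 J / 1055 = 4,872,038 BTU
Gas: input = 4,872,038 / 0.813 = 5,992,667 BTU = 59.93 therm → 59.93 × £2.25 = £134.83
Electric: 4,872,038 BTU / 3412 = 1,428 kWh → × £0.107 = £152.79
Difference = |£134.83 − £152.79| = £17.95 ≈ £18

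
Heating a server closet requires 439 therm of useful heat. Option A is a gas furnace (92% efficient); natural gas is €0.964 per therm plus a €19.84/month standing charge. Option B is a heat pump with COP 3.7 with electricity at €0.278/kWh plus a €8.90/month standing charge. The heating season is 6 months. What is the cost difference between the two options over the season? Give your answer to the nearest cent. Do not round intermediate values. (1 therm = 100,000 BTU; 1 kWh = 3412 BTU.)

Heat load = 439 therm × 100,000 = 43,900,000 BTU
Gas: input = 43,900,000 / 0.92 = 47,717,391 BTU = 477.2 therm → 477.2 × €0.964 = €460.00; + 6 × €19.84 standing = €579.04
Heat pump: 43,900,000 BTU / 3412 = 12,870 kWh heat; / 3.7 = 3,477 kWh in → × €0.278 = €966.72; + 6 × €8.90 standing = €1,020.12
Difference = |€579.04 − €1,020.12| = €441.08

€441.08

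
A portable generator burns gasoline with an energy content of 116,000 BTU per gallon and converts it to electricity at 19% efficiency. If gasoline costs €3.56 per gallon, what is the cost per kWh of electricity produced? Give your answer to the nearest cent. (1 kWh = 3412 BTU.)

Electrical output per gallon = 116,000 BTU × 0.19 / 3412 BTU/kWh = 6.46 kWh
Cost per kWh = €3.56 / 6.46 kWh = €0.551

€0.55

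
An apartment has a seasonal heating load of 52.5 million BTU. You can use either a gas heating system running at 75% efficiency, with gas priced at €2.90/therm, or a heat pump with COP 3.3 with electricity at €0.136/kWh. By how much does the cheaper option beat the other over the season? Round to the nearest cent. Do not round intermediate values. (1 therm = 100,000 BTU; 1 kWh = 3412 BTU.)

€1395.87

Heat load = 52.5 × 10⁶ BTU = 52,500,000 BTU
Gas: input = 52,500,000 / 0.75 = 70,000,000 BTU = 700 therm → 700 × €2.90 = €2,030.00
Heat pump: 52,500,000 BTU / 3412 = 15,390 kWh heat; / 3.3 = 4,663 kWh in → × €0.136 = €634.13
Difference = |€2,030.00 − €634.13| = €1,395.87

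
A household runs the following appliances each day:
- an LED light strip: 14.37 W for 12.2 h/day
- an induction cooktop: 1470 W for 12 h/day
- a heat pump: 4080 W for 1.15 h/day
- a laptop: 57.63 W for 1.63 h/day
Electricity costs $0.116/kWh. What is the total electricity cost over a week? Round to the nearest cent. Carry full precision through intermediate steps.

LED light strip: 14.37 W × 12.2 h × 7 d = 1,227 Wh = 1.227 kWh
induction cooktop: 1470 W × 12 h × 7 d = 123,480 Wh = 123.5 kWh
heat pump: 4080 W × 1.15 h × 7 d = 32,844 Wh = 32.84 kWh
laptop: 57.63 W × 1.63 h × 7 d = 658 Wh = 0.6576 kWh
Total energy = 1.227 + 123.5 + 32.84 + 0.6576 = 158.2 kWh
Cost = 158.2 kWh × $0.116 = $18.35

$18.35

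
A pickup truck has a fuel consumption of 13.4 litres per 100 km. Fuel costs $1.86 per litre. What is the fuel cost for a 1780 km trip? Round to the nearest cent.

$443.65

Fuel = 13.4 L/100 km × 1780 km / 100 = 238.5 L
Cost = 238.5 L × $1.86/L = $443.65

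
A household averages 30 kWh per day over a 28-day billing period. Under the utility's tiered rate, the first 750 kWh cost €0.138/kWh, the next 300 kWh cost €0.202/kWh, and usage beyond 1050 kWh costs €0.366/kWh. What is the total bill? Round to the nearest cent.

€121.68

Usage = 30 kWh/day × 28 days = 840 kWh
First 750 kWh × €0.138 = €103.50
Next 90 kWh × €0.202 = €18.18
Remaining tier: 0 kWh (not reached)
Total = €121.68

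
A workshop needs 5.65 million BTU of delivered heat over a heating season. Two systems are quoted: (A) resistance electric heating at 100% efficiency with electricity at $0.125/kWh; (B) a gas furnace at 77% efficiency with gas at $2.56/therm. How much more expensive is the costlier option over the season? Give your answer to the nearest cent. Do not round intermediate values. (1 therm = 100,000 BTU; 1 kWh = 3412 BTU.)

$19.15

Heat load = 5.65 × 10⁶ BTU = 5,650,000 BTU
Gas: input = 5,650,000 / 0.77 = 7,337,662 BTU = 73.38 therm → 73.38 × $2.56 = $187.84
Electric: 5,650,000 BTU / 3412 = 1,656 kWh → × $0.125 = $206.99
Difference = |$187.84 − $206.99| = $19.15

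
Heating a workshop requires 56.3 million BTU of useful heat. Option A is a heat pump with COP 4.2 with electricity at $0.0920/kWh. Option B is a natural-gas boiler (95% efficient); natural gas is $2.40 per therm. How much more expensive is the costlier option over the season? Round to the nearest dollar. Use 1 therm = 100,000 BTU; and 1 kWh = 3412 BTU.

Heat load = 56.3 × 10⁶ BTU = 56,300,000 BTU
Gas: input = 56,300,000 / 0.95 = 59,263,158 BTU = 592.6 therm → 592.6 × $2.40 = $1,422.32
Heat pump: 56,300,000 BTU / 3412 = 16,500 kWh heat; / 4.2 = 3,929 kWh in → × $0.0920 = $361.44
Difference = |$1,422.32 − $361.44| = $1,060.87 ≈ $1061

$1061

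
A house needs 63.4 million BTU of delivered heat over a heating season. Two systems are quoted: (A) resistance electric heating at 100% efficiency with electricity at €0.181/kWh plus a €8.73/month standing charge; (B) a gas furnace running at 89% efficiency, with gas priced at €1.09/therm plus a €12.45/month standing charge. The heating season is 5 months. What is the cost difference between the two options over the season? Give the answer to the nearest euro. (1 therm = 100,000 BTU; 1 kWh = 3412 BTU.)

Heat load = 63.4 × 10⁶ BTU = 63,400,000 BTU
Gas: input = 63,400,000 / 0.89 = 71,235,955 BTU = 712.4 therm → 712.4 × €1.09 = €776.47; + 5 × €12.45 standing = €838.72
Electric: 63,400,000 BTU / 3412 = 18,580 kWh → × €0.181 = €3,363.25; + 5 × €8.73 standing = €3,406.90
Difference = |€838.72 − €3,406.90| = €2,568.18 ≈ €2568

€2568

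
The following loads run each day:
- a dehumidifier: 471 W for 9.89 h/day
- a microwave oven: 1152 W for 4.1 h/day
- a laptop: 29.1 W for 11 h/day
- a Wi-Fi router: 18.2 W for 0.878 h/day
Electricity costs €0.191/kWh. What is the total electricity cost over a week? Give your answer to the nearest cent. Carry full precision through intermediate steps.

€12.99

dehumidifier: 471 W × 9.89 h × 7 d = 32,607 Wh = 32.61 kWh
microwave oven: 1152 W × 4.1 h × 7 d = 33,062 Wh = 33.06 kWh
laptop: 29.1 W × 11 h × 7 d = 2,241 Wh = 2.241 kWh
Wi-Fi router: 18.2 W × 0.878 h × 7 d = 112 Wh = 0.1119 kWh
Total energy = 32.61 + 33.06 + 2.241 + 0.1119 = 68.02 kWh
Cost = 68.02 kWh × €0.191 = €12.99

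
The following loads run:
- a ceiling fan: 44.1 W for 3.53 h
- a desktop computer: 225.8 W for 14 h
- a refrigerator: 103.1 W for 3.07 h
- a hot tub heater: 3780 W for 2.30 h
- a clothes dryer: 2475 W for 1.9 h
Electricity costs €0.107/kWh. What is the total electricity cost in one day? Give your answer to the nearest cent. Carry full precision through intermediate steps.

€1.82

ceiling fan: 44.1 W × 3.53 h = 156 Wh = 0.1557 kWh
desktop computer: 225.8 W × 14 h = 3,161 Wh = 3.161 kWh
refrigerator: 103.1 W × 3.07 h = 317 Wh = 0.3165 kWh
hot tub heater: 3780 W × 2.30 h = 8,694 Wh = 8.694 kWh
clothes dryer: 2475 W × 1.9 h = 4,702 Wh = 4.702 kWh
Total energy = 0.1557 + 3.161 + 0.3165 + 8.694 + 4.702 = 17.03 kWh
Cost = 17.03 kWh × €0.107 = €1.82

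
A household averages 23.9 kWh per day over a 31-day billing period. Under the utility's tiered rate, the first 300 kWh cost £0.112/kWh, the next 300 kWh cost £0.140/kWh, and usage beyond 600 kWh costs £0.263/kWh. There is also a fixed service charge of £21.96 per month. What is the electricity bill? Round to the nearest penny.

Usage = 23.9 kWh/day × 31 days = 740.9 kWh
First 300 kWh × £0.112 = £33.60
Next 300 kWh × £0.140 = £42.00
Remaining 140.9 kWh × £0.263 = £37.06
Energy charge = £112.66; + service £21.96 = £134.62

£134.62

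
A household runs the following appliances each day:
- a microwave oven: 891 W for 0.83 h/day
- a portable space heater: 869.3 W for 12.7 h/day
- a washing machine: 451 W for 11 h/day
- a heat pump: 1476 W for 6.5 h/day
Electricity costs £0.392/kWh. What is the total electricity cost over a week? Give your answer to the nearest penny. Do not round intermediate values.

microwave oven: 891 W × 0.83 h × 7 d = 5,177 Wh = 5.177 kWh
portable space heater: 869.3 W × 12.7 h × 7 d = 77,281 Wh = 77.28 kWh
washing machine: 451 W × 11 h × 7 d = 34,727 Wh = 34.73 kWh
heat pump: 1476 W × 6.5 h × 7 d = 67,158 Wh = 67.16 kWh
Total energy = 5.177 + 77.28 + 34.73 + 67.16 = 184.3 kWh
Cost = 184.3 kWh × £0.392 = £72.26

£72.26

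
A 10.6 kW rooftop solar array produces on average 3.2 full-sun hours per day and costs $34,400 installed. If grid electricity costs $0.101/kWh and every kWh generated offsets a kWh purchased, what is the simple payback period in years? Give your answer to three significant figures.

27.5 years

Daily generation = 10.6 kW × 3.2 h = 33.92 kWh
Annual generation = 33.92 × 365 = 12381 kWh
Annual savings = 12381 × $0.101 = $1,250.46
Payback = $34,400 / $1,250.46 = 27.5 years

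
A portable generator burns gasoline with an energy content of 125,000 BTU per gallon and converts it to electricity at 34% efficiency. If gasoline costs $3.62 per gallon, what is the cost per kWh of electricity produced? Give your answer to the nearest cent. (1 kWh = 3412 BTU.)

Electrical output per gallon = 125,000 BTU × 0.34 / 3412 BTU/kWh = 12.46 kWh
Cost per kWh = $3.62 / 12.46 kWh = $0.291

$0.29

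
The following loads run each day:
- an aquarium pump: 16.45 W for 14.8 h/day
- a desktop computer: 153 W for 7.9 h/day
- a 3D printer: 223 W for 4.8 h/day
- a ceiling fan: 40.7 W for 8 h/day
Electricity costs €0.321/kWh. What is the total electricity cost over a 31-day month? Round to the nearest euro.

aquarium pump: 16.45 W × 14.8 h × 31 d = 7,547 Wh = 7.547 kWh
desktop computer: 153 W × 7.9 h × 31 d = 37,470 Wh = 37.47 kWh
3D printer: 223 W × 4.8 h × 31 d = 33,182 Wh = 33.18 kWh
ceiling fan: 40.7 W × 8 h × 31 d = 10,094 Wh = 10.09 kWh
Total energy = 7.547 + 37.47 + 33.18 + 10.09 = 88.29 kWh
Cost = 88.29 kWh × €0.321 = €28.34 ≈ €28

€28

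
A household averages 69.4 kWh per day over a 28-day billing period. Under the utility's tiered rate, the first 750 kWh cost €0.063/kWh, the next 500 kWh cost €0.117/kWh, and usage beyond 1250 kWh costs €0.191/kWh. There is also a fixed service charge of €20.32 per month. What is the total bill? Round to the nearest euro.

Usage = 69.4 kWh/day × 28 days = 1943.2 kWh
First 750 kWh × €0.063 = €47.25
Next 500 kWh × €0.117 = €58.50
Remaining 693.2 kWh × €0.191 = €132.40
Energy charge = €238.15; + service €20.32 = €258.47 ≈ €258

€258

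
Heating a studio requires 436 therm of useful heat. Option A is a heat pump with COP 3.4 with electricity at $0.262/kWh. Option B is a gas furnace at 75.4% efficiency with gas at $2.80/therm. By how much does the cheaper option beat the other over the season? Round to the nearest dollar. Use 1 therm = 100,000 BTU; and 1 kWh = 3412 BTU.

Heat load = 436 therm × 100,000 = 43,600,000 BTU
Gas: input = 43,600,000 / 0.754 = 57,824,934 BTU = 578.2 therm → 578.2 × $2.80 = $1,619.10
Heat pump: 43,600,000 BTU / 3412 = 12,780 kWh heat; / 3.4 = 3,758 kWh in → × $0.262 = $984.69
Difference = |$1,619.10 − $984.69| = $634.41 ≈ $634

$634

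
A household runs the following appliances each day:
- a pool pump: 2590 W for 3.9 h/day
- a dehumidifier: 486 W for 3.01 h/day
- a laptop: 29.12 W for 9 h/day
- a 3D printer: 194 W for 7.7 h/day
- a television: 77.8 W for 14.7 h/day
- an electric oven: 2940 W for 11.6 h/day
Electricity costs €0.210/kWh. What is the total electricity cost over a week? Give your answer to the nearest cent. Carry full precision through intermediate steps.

€71.39

pool pump: 2590 W × 3.9 h × 7 d = 70,707 Wh = 70.71 kWh
dehumidifier: 486 W × 3.01 h × 7 d = 10,240 Wh = 10.24 kWh
laptop: 29.12 W × 9 h × 7 d = 1,835 Wh = 1.835 kWh
3D printer: 194 W × 7.7 h × 7 d = 10,457 Wh = 10.46 kWh
television: 77.8 W × 14.7 h × 7 d = 8,006 Wh = 8.006 kWh
electric oven: 2940 W × 11.6 h × 7 d = 238,728 Wh = 238.7 kWh
Total energy = 70.71 + 10.24 + 1.835 + 10.46 + 8.006 + 238.7 = 340 kWh
Cost = 340 kWh × €0.210 = €71.39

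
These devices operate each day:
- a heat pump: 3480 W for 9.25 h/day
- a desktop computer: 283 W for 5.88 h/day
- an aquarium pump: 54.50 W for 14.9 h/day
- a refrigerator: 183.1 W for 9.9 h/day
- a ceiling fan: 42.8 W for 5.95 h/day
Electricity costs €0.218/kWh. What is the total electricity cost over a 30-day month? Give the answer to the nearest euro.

heat pump: 3480 W × 9.25 h × 30 d = 965,700 Wh = 965.7 kWh
desktop computer: 283 W × 5.88 h × 30 d = 49,921 Wh = 49.92 kWh
aquarium pump: 54.50 W × 14.9 h × 30 d = 24,362 Wh = 24.36 kWh
refrigerator: 183.1 W × 9.9 h × 30 d = 54,381 Wh = 54.38 kWh
ceiling fan: 42.8 W × 5.95 h × 30 d = 7,640 Wh = 7.64 kWh
Total energy = 965.7 + 49.92 + 24.36 + 54.38 + 7.64 = 1,102 kWh
Cost = 1,102 kWh × €0.218 = €240.24 ≈ €240

€240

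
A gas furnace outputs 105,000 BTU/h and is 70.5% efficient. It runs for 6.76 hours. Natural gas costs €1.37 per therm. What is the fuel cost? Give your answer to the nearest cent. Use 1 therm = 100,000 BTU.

Heat delivered = 105,000 BTU/h × 6.76 h = 709,800 BTU
Gas input = 709,800 / 0.705 = 1,006,809 BTU
= 1,006,809 / 100,000 = 10.07 therm
Cost = 10.07 × €1.37/therm = €13.79

€13.79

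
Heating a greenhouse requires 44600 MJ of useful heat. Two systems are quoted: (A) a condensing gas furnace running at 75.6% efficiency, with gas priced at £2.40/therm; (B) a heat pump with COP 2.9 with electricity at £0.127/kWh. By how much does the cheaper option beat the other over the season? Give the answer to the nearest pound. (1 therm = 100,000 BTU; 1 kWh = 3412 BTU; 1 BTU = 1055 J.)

£799

Heat load = 44600 MJ = 44,600,000,000 J / 1055 = 42,274,882 BTU
Gas: input = 42,274,882 / 0.756 = 55,919,155 BTU = 559.2 therm → 559.2 × £2.40 = £1,342.06
Heat pump: 42,274,882 BTU / 3412 = 12,390 kWh heat; / 2.9 = 4,272 kWh in → × £0.127 = £542.60
Difference = |£1,342.06 − £542.60| = £799.46 ≈ £799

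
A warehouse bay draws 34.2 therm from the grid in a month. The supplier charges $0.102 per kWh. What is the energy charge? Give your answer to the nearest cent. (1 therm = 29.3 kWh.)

$102.21

34.2 therm × (29.3 kWh/therm) = 1,002 kWh
Cost = 1,002 kWh × $0.102/kWh = $102.21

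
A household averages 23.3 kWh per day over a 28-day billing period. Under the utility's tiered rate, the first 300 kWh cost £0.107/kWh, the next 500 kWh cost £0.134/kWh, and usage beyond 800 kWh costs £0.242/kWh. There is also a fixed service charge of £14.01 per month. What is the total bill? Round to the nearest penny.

Usage = 23.3 kWh/day × 28 days = 652.4 kWh
First 300 kWh × £0.107 = £32.10
Next 352.4 kWh × £0.134 = £47.22
Remaining tier: 0 kWh (not reached)
Energy charge = £79.32; + service £14.01 = £93.33

£93.33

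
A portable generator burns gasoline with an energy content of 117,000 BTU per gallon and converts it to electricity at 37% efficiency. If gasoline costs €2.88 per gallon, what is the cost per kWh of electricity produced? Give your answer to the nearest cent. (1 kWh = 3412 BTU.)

€0.23

Electrical output per gallon = 117,000 BTU × 0.37 / 3412 BTU/kWh = 12.69 kWh
Cost per kWh = €2.88 / 12.69 kWh = €0.227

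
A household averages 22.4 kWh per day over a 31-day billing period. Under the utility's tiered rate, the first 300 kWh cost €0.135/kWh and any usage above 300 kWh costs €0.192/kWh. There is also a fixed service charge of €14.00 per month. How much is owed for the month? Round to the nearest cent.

Usage = 22.4 kWh/day × 31 days = 694.4 kWh
First 300 kWh × €0.135 = €40.50
Remaining 394.4 kWh × €0.192 = €75.72
Energy charge = €116.22; + service €14.00 = €130.22

€130.22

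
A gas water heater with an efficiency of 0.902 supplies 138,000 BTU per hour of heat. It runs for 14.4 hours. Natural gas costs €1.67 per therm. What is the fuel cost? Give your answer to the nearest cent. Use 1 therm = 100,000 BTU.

€36.79

Heat delivered = 138,000 BTU/h × 14.4 h = 1,987,200 BTU
Gas input = 1,987,200 / 0.902 = 2,203,104 BTU
= 2,203,104 / 100,000 = 22.03 therm
Cost = 22.03 × €1.67/therm = €36.79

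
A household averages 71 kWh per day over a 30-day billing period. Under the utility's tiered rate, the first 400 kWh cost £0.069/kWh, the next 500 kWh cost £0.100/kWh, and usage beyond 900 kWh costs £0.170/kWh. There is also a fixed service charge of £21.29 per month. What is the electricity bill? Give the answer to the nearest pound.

Usage = 71 kWh/day × 30 days = 2130 kWh
First 400 kWh × £0.069 = £27.60
Next 500 kWh × £0.100 = £50.00
Remaining 1230 kWh × £0.170 = £209.10
Energy charge = £286.70; + service £21.29 = £307.99 ≈ £308

£308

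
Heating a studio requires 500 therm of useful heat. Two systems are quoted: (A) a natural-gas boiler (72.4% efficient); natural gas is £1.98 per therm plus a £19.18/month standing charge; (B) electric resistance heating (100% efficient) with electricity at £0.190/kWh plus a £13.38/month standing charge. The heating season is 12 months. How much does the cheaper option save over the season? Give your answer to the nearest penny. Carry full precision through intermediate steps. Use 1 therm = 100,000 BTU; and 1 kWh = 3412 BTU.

£1347.29

Heat load = 500 therm × 100,000 = 50,000,000 BTU
Gas: input = 50,000,000 / 0.724 = 69,060,773 BTU = 690.6 therm → 690.6 × £1.98 = £1,367.40; + 12 × £19.18 standing = £1,597.56
Electric: 50,000,000 BTU / 3412 = 14,650 kWh → × £0.190 = £2,784.29; + 12 × £13.38 standing = £2,944.85
Difference = |£1,597.56 − £2,944.85| = £1,347.29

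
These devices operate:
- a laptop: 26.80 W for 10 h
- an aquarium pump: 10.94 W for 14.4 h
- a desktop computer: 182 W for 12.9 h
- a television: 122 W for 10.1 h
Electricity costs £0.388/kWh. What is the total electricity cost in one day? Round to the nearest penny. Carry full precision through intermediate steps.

£1.55

laptop: 26.80 W × 10 h = 268 Wh = 0.268 kWh
aquarium pump: 10.94 W × 14.4 h = 158 Wh = 0.1575 kWh
desktop computer: 182 W × 12.9 h = 2,348 Wh = 2.348 kWh
television: 122 W × 10.1 h = 1,232 Wh = 1.232 kWh
Total energy = 0.268 + 0.1575 + 2.348 + 1.232 = 4.006 kWh
Cost = 4.006 kWh × £0.388 = £1.55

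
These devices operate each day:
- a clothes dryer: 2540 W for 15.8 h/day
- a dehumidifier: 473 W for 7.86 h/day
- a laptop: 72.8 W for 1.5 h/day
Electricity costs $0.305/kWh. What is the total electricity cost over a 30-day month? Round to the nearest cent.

$402.22

clothes dryer: 2540 W × 15.8 h × 30 d = 1,203,960 Wh = 1,204 kWh
dehumidifier: 473 W × 7.86 h × 30 d = 111,533 Wh = 111.5 kWh
laptop: 72.8 W × 1.5 h × 30 d = 3,276 Wh = 3.276 kWh
Total energy = 1,204 + 111.5 + 3.276 = 1,319 kWh
Cost = 1,319 kWh × $0.305 = $402.22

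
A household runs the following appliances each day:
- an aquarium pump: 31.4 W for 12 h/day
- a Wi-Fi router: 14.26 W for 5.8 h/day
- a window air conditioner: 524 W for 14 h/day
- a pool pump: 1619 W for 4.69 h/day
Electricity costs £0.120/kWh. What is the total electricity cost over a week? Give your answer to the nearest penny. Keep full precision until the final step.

aquarium pump: 31.4 W × 12 h × 7 d = 2,638 Wh = 2.638 kWh
Wi-Fi router: 14.26 W × 5.8 h × 7 d = 579 Wh = 0.579 kWh
window air conditioner: 524 W × 14 h × 7 d = 51,352 Wh = 51.35 kWh
pool pump: 1619 W × 4.69 h × 7 d = 53,152 Wh = 53.15 kWh
Total energy = 2.638 + 0.579 + 51.35 + 53.15 = 107.7 kWh
Cost = 107.7 kWh × £0.120 = £12.93

£12.93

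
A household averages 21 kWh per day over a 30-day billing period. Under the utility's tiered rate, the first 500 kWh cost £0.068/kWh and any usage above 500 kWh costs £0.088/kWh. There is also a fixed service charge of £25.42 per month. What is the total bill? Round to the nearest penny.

£70.86

Usage = 21 kWh/day × 30 days = 630 kWh
First 500 kWh × £0.068 = £34.00
Remaining 130 kWh × £0.088 = £11.44
Energy charge = £45.44; + service £25.42 = £70.86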